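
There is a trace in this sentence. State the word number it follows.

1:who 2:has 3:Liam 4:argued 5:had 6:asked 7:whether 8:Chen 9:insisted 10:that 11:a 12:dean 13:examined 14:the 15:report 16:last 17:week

4

The displaced element is "who" (word 1).
It is linked across 1 clause boundary (Ø).
It functions as the subject of "asked", so the gap sits immediately after word 4 ("argued").
Base order: Liam has argued who had asked whether Chen insisted that a dean examined the report last week.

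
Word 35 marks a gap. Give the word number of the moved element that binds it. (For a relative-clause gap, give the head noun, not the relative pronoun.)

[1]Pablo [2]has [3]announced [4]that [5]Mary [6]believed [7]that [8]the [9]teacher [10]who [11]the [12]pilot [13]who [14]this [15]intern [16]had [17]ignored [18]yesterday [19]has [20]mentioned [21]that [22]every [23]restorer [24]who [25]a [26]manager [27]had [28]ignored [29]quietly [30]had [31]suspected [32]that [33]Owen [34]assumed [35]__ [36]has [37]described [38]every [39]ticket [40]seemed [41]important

9

The gap at 35 is the subject of "described", inside a relative clause.
The relative pronoun is "who" (word 10); it is bound by the head noun immediately before it.
Its filler is the head noun "teacher", at word 9.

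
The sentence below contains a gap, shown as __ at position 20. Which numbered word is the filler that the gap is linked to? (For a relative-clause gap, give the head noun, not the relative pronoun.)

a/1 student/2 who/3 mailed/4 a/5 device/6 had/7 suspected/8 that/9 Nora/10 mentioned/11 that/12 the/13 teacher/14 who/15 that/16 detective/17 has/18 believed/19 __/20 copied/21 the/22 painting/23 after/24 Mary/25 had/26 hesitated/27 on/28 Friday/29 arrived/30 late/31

14

The gap at 20 is the subject of "copied", inside a relative clause.
The relative pronoun is "who" (word 15); it is bound by the head noun immediately before it.
Its filler is the head noun "teacher", at word 14.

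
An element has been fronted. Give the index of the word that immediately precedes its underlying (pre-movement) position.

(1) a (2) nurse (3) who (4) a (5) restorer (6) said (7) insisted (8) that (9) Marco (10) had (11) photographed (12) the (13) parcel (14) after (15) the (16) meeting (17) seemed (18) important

The displaced element is "a nurse" (word 2).
It is linked across 1 clause boundary (Ø).
It functions as the subject of "insisted", so the gap sits immediately after word 6 ("said").
Base order: A restorer said that a nurse insisted that Marco had photographed the parcel after the meeting.

6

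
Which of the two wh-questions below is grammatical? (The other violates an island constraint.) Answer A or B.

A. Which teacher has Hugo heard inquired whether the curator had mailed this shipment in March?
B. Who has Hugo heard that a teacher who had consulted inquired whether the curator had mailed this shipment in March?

A

In B, the wh-phrase is extracted from inside a complex-NP island (relative clause) (introduced by "who"), which blocks movement.
In A, the extraction path crosses only that-complement boundaries, which are transparent.
So A is grammatical.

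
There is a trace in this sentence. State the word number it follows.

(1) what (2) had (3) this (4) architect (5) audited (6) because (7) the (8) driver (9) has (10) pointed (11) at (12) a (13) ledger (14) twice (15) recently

5

The displaced element is "what" (word 1).
It functions as the direct object of "audited", so the gap sits immediately after word 5 ("audited").
Base order: This architect had audited what because the driver has pointed at a ledger twice recently.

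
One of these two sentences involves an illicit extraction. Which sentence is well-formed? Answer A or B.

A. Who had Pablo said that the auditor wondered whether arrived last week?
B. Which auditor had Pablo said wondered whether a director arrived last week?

In A, the wh-phrase is extracted from inside a wh-island (introduced by "whether"), which blocks movement.
In B, the extraction path crosses only that-complement boundaries, which are transparent.
So B is grammatical.

B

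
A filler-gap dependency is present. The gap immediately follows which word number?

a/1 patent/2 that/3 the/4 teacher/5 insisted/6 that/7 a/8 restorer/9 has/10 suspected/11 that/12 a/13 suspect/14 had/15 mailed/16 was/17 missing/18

16

The displaced element is "a patent" (word 2).
It is linked across 2 clause boundaries (that → that).
It functions as the direct object of "mailed", so the gap sits immediately after word 16 ("mailed").
Base order: The teacher insisted that a restorer has suspected that a suspect had mailed a patent.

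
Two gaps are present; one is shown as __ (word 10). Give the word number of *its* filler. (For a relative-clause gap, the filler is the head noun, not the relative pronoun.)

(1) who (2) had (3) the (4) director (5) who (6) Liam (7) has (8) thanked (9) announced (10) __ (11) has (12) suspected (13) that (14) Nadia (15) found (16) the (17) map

The marked gap is the subject of "suspected".
Its filler is the fronted wh-phrase "who", at word 1.
(The other dependency links word 4 to a gap after word 8.)

1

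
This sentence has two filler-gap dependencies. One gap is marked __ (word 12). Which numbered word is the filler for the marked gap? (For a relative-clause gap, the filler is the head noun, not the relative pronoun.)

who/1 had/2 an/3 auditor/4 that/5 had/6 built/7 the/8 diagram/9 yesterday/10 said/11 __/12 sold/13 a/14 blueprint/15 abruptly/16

1

The marked gap is the subject of "sold".
Its filler is the fronted wh-phrase "who", at word 1.
(The other dependency links word 4 to a gap after word 5.)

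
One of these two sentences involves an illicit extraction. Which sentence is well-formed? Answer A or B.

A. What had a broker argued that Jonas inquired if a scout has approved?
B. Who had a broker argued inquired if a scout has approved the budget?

In A, the wh-phrase is extracted from inside a wh-island (introduced by "if"), which blocks movement.
In B, the extraction path crosses only that-complement boundaries, which are transparent.
So B is grammatical.

B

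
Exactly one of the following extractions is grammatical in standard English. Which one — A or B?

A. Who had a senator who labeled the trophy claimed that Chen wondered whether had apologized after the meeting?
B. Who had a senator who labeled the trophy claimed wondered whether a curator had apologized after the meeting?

B

In A, the wh-phrase is extracted from inside a wh-island (introduced by "whether"), which blocks movement.
In B, the extraction path crosses only that-complement boundaries, which are transparent.
So B is grammatical.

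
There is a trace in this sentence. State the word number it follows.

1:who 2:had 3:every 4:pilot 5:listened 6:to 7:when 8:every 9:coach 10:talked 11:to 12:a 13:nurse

The displaced element is "who" (word 1).
It functions as the object of the preposition "to" of "listened", so the gap sits immediately after word 6 ("to").
Base order: Every pilot had listened to who when every coach talked to a nurse.

6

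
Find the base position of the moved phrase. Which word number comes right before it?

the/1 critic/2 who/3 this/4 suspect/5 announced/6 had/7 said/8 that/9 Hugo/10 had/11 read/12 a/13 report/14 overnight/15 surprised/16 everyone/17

The displaced element is "the critic" (word 2).
It is linked across 1 clause boundary (Ø).
It functions as the subject of "said", so the gap sits immediately after word 6 ("announced").
Base order: This suspect announced that the critic had said that Hugo had read a report overnight.

6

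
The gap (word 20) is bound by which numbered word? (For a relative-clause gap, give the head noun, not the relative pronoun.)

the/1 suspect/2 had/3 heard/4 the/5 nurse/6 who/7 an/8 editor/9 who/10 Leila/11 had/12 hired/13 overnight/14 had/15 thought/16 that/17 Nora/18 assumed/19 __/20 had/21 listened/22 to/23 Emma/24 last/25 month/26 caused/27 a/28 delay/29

6

The gap at 20 is the subject of "listened", inside a relative clause.
The relative pronoun is "who" (word 7); it is bound by the head noun immediately before it.
Its filler is the head noun "nurse", at word 6.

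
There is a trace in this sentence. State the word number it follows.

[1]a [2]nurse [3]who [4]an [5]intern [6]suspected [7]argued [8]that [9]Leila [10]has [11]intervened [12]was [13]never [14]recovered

The displaced element is "a nurse" (word 2).
It is linked across 1 clause boundary (Ø).
It functions as the subject of "argued", so the gap sits immediately after word 6 ("suspected").
Base order: An intern suspected that a nurse argued that Leila has intervened.

6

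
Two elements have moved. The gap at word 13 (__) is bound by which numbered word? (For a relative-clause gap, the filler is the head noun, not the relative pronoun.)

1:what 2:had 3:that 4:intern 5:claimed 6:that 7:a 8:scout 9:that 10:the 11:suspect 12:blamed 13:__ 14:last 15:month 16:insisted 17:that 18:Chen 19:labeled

The marked gap is inside the relative clause, the direct object of "blamed".
Its filler is the head noun "scout" (via "that"), at word 8.
(The other dependency links word 1 to a gap after word 19.)

8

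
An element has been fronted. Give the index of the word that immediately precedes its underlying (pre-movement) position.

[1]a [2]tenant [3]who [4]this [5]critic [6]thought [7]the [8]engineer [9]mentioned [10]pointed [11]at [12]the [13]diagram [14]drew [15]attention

9

The displaced element is "a tenant" (word 2).
It is linked across 2 clause boundaries (Ø → Ø).
It functions as the subject of "pointed", so the gap sits immediately after word 9 ("mentioned").
Base order: This critic thought the engineer mentioned that a tenant pointed at the diagram.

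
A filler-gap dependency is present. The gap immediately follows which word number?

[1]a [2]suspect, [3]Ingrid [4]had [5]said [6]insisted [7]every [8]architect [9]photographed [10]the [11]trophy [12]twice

The displaced element is "a suspect" (word 2).
It is linked across 1 clause boundary (Ø).
It functions as the subject of "insisted", so the gap sits immediately after word 5 ("said").
Base order: Ingrid had said that a suspect insisted every architect photographed the trophy twice.

5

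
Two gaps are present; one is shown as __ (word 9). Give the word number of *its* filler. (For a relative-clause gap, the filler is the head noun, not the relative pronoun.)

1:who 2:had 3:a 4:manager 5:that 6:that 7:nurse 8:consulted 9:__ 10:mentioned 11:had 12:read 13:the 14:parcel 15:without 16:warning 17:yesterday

The marked gap is inside the relative clause, the direct object of "consulted".
Its filler is the head noun "manager" (via "that"), at word 4.
(The other dependency links word 1 to a gap after word 10.)

4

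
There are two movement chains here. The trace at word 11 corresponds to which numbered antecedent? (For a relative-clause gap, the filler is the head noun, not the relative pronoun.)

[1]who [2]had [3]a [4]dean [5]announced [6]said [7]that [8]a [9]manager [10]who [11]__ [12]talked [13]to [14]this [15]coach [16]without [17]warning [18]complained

9

The marked gap is inside the relative clause, the subject of "talked".
Its filler is the head noun "manager" (via "who"), at word 9.
(The other dependency links word 1 to a gap after word 5.)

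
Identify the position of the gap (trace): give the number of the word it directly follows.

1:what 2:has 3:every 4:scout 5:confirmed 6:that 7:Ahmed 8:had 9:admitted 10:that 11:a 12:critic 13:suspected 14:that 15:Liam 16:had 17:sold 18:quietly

17

The displaced element is "what" (word 1).
It is linked across 3 clause boundaries (that → that → that).
It functions as the direct object of "sold", so the gap sits immediately after word 17 ("sold").
Base order: Every scout has confirmed that Ahmed had admitted that a critic suspected that Liam had sold what quietly.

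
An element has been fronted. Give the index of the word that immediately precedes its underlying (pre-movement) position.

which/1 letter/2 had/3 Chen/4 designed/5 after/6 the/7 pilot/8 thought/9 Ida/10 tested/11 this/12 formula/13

The displaced element is "which letter" (word 2).
It functions as the direct object of "designed", so the gap sits immediately after word 5 ("designed").
Base order: Chen had designed which letter after the pilot thought Ida tested this formula.

5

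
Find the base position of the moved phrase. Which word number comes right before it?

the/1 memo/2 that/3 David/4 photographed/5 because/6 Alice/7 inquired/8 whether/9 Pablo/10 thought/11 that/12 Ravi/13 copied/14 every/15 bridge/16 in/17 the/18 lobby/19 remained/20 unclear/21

5

The displaced element is "the memo" (word 2).
It functions as the direct object of "photographed", so the gap sits immediately after word 5 ("photographed").
Base order: David photographed the memo because Alice inquired whether Pablo thought that Ravi copied every bridge in the lobby.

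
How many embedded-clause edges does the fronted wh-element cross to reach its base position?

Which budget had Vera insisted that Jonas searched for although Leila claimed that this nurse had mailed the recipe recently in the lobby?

"which budget" is extracted from the PP object of "searched".
Boundaries crossed, outermost first: [that] — 1 in total.

1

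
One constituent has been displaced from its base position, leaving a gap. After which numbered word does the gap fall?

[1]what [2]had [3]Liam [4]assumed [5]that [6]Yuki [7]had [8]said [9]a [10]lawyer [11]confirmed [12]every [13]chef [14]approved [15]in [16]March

The displaced element is "what" (word 1).
It is linked across 3 clause boundaries (that → Ø → Ø).
It functions as the direct object of "approved", so the gap sits immediately after word 14 ("approved").
Base order: Liam had assumed that Yuki had said a lawyer confirmed every chef approved what in March.

14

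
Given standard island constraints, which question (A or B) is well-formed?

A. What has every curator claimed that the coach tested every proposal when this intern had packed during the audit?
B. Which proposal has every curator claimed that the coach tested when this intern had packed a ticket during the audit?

In A, the wh-phrase is extracted from inside an adjunct island (introduced by "when"), which blocks movement.
In B, the extraction path crosses only that-complement boundaries, which are transparent.
So B is grammatical.

B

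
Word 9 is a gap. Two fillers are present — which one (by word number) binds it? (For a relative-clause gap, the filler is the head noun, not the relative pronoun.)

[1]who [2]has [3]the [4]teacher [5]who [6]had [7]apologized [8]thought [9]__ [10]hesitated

1

The marked gap is the subject of "hesitated".
Its filler is the fronted wh-phrase "who", at word 1.
(The other dependency links word 4 to a gap after word 5.)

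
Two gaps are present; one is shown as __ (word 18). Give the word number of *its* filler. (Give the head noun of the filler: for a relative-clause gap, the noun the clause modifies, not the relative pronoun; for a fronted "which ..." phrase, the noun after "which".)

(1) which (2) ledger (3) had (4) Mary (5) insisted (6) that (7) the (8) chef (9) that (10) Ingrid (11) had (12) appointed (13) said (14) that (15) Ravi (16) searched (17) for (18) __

The marked gap is the object of the preposition "for" of "searched".
Its filler is the fronted wh-phrase "which ledger", at word 2.
(The other dependency links word 8 to a gap after word 12.)

2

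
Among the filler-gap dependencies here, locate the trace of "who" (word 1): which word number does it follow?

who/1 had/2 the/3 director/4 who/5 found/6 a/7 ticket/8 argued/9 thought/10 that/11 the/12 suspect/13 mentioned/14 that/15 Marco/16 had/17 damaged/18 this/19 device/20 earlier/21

The displaced element is "who" (word 1).
It is linked across 1 clause boundary (Ø).
It functions as the subject of "thought", so the gap sits immediately after word 9 ("argued").
Base order: The director who found a ticket had argued that who thought that the suspect mentioned that Marco had damaged this device earlier.

9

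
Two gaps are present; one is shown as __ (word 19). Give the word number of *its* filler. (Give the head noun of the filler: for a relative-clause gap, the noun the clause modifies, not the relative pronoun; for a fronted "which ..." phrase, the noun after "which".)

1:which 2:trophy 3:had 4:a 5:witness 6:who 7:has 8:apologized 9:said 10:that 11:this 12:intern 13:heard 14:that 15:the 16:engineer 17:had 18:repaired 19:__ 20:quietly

2

The marked gap is the direct object of "repaired".
Its filler is the fronted wh-phrase "which trophy", at word 2.
(The other dependency links word 5 to a gap after word 6.)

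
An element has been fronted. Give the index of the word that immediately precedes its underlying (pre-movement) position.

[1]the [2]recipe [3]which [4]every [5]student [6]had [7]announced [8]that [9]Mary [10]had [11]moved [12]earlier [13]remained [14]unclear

11

The displaced element is "the recipe" (word 2).
It is linked across 1 clause boundary (that).
It functions as the direct object of "moved", so the gap sits immediately after word 11 ("moved").
Base order: Every student had announced that Mary had moved the recipe earlier.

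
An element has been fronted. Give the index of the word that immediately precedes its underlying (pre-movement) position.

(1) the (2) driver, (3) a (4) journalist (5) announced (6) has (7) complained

5

The displaced element is "the driver" (word 2).
It is linked across 1 clause boundary (Ø).
It functions as the subject of "complained", so the gap sits immediately after word 5 ("announced").
Base order: A journalist announced that the driver has complained.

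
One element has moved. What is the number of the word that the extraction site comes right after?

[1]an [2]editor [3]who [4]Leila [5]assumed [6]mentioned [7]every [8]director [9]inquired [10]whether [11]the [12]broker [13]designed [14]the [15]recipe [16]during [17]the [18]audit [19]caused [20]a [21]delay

The displaced element is "an editor" (word 2).
It is linked across 1 clause boundary (Ø).
It functions as the subject of "mentioned", so the gap sits immediately after word 5 ("assumed").
Base order: Leila assumed that an editor mentioned every director inquired whether the broker designed the recipe during the audit.

5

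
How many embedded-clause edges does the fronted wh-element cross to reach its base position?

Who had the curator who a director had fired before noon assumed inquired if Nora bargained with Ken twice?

"who" is extracted from the subject of "inquired".
Boundaries crossed, outermost first: [Ø] — 1 in total.

1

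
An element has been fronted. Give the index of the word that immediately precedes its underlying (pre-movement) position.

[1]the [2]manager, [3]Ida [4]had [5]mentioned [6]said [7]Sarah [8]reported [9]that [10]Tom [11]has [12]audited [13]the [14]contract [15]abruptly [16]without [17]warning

5

The displaced element is "the manager" (word 2).
It is linked across 1 clause boundary (Ø).
It functions as the subject of "said", so the gap sits immediately after word 5 ("mentioned").
Base order: Ida had mentioned that the manager said Sarah reported that Tom has audited the contract abruptly without warning.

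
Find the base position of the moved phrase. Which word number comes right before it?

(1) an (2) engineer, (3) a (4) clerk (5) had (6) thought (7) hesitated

6

The displaced element is "an engineer" (word 2).
It is linked across 1 clause boundary (Ø).
It functions as the subject of "hesitated", so the gap sits immediately after word 6 ("thought").
Base order: A clerk had thought an engineer hesitated.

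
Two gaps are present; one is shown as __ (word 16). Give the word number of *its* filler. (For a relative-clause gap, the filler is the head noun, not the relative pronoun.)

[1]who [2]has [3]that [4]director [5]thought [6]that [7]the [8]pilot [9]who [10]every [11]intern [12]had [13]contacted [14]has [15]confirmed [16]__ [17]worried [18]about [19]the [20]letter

The marked gap is the subject of "worried".
Its filler is the fronted wh-phrase "who", at word 1.
(The other dependency links word 8 to a gap after word 13.)

1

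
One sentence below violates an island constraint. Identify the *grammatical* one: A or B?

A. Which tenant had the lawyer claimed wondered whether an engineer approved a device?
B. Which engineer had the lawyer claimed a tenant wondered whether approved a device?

In B, the wh-phrase is extracted from inside a wh-island (introduced by "whether"), which blocks movement.
In A, the extraction path crosses only that-complement boundaries, which are transparent.
So A is grammatical.

A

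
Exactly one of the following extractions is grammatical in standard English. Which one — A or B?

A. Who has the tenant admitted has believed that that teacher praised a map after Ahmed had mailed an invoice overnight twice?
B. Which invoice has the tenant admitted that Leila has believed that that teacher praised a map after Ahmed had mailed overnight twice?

A

In B, the wh-phrase is extracted from inside an adjunct island (introduced by "after"), which blocks movement.
In A, the extraction path crosses only that-complement boundaries, which are transparent.
So A is grammatical.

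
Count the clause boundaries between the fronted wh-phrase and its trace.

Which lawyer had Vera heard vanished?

1

"which lawyer" is extracted from the subject of "vanished".
Boundaries crossed, outermost first: [Ø] — 1 in total.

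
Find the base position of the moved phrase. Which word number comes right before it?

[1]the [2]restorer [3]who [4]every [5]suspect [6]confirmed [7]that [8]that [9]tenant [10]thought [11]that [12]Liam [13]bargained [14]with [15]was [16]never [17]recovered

14

The displaced element is "the restorer" (word 2).
It is linked across 2 clause boundaries (that → that).
It functions as the object of the preposition "with" of "bargained", so the gap sits immediately after word 14 ("with").
Base order: Every suspect confirmed that that tenant thought that Liam bargained with the restorer.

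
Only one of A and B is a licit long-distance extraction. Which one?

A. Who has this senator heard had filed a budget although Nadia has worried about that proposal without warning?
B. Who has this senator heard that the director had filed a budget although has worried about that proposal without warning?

In B, the wh-phrase is extracted from inside an adjunct island (introduced by "although"), which blocks movement.
In A, the extraction path crosses only that-complement boundaries, which are transparent.
So A is grammatical.

A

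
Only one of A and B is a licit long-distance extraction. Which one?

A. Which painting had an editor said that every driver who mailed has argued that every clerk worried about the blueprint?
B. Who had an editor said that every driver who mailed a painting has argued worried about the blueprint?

In A, the wh-phrase is extracted from inside a complex-NP island (relative clause) (introduced by "who"), which blocks movement.
In B, the extraction path crosses only that-complement boundaries, which are transparent.
So B is grammatical.

B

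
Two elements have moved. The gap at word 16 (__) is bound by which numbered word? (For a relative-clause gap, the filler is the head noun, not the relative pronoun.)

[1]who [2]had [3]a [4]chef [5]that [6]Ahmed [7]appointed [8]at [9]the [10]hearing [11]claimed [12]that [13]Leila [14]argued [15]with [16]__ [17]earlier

The marked gap is the object of the preposition "with" of "argued".
Its filler is the fronted wh-phrase "who", at word 1.
(The other dependency links word 4 to a gap after word 7.)

1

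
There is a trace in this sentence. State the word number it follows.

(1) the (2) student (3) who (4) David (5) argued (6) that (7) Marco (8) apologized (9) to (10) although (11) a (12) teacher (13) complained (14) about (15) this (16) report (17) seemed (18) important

9

The displaced element is "the student" (word 2).
It is linked across 1 clause boundary (that).
It functions as the object of the preposition "to" of "apologized", so the gap sits immediately after word 9 ("to").
Base order: David argued that Marco apologized to the student although a teacher complained about this report.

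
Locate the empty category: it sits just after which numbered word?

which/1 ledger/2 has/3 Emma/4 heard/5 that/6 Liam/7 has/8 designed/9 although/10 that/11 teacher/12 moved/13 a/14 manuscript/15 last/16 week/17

The displaced element is "which ledger" (word 2).
It is linked across 1 clause boundary (that).
It functions as the direct object of "designed", so the gap sits immediately after word 9 ("designed").
Base order: Emma has heard that Liam has designed which ledger although that teacher moved a manuscript last week.

9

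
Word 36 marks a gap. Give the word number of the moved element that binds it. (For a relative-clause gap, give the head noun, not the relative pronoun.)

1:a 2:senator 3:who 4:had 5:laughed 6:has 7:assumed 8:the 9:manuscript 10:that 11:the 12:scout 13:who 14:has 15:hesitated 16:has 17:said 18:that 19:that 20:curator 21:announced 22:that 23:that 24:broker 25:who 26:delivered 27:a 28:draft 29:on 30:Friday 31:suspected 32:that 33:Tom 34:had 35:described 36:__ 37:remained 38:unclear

9

The gap at 36 is the object of "described", inside a relative clause.
The relative pronoun is "that" (word 10); it is bound by the head noun immediately before it.
Its filler is the head noun "manuscript", at word 9.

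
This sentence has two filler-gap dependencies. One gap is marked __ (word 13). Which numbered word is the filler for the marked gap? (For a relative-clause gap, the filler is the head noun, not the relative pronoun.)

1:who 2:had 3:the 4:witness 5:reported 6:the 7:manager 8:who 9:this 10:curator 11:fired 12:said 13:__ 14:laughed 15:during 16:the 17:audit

1

The marked gap is the subject of "laughed".
Its filler is the fronted wh-phrase "who", at word 1.
(The other dependency links word 7 to a gap after word 11.)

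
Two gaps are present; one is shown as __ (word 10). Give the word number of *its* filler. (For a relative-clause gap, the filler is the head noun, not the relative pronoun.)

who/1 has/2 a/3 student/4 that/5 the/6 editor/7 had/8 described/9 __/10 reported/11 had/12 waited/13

4

The marked gap is inside the relative clause, the direct object of "described".
Its filler is the head noun "student" (via "that"), at word 4.
(The other dependency links word 1 to a gap after word 11.)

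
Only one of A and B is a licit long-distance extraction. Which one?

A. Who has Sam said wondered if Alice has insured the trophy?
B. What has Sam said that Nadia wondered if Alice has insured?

In B, the wh-phrase is extracted from inside a wh-island (introduced by "if"), which blocks movement.
In A, the extraction path crosses only that-complement boundaries, which are transparent.
So A is grammatical.

A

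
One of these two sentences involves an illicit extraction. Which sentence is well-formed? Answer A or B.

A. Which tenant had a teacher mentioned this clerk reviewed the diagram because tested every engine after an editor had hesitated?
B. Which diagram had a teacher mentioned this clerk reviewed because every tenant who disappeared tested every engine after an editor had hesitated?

B

In A, the wh-phrase is extracted from inside an adjunct island (introduced by "because"), which blocks movement.
In B, the extraction path crosses only that-complement boundaries, which are transparent.
So B is grammatical.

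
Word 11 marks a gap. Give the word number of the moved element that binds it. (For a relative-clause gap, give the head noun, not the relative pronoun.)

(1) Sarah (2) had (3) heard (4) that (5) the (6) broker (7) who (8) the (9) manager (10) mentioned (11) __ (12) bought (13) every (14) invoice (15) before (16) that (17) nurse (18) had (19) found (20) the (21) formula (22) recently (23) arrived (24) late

The gap at 11 is the subject of "bought", inside a relative clause.
The relative pronoun is "who" (word 7); it is bound by the head noun immediately before it.
Its filler is the head noun "broker", at word 6.

6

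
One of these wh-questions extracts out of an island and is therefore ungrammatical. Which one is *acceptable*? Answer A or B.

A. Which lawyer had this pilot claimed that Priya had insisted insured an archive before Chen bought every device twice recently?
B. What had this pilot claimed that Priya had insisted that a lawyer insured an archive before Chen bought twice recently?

A

In B, the wh-phrase is extracted from inside an adjunct island (introduced by "before"), which blocks movement.
In A, the extraction path crosses only that-complement boundaries, which are transparent.
So A is grammatical.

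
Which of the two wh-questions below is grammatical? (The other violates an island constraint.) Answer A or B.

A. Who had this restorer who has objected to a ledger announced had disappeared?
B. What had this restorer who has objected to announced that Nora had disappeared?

In B, the wh-phrase is extracted from inside a complex-NP island (relative clause) (introduced by "who"), which blocks movement.
In A, the extraction path crosses only that-complement boundaries, which are transparent.
So A is grammatical.

A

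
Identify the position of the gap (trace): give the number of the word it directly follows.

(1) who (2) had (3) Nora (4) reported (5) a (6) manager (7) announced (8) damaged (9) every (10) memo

The displaced element is "who" (word 1).
It is linked across 2 clause boundaries (Ø → Ø).
It functions as the subject of "damaged", so the gap sits immediately after word 7 ("announced").
Base order: Nora had reported a manager announced that who damaged every memo.

7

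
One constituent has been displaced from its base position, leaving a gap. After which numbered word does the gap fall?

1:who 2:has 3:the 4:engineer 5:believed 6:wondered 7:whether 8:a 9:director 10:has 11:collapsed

The displaced element is "who" (word 1).
It is linked across 1 clause boundary (Ø).
It functions as the subject of "wondered", so the gap sits immediately after word 5 ("believed").
Base order: The engineer has believed that who wondered whether a director has collapsed.

5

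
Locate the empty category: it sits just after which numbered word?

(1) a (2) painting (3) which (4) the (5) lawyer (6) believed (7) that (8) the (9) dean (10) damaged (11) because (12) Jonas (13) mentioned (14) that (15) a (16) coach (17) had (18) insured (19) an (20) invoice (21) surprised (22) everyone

The displaced element is "a painting" (word 2).
It is linked across 1 clause boundary (that).
It functions as the direct object of "damaged", so the gap sits immediately after word 10 ("damaged").
Base order: The lawyer believed that the dean damaged a painting because Jonas mentioned that a coach had insured an invoice.

10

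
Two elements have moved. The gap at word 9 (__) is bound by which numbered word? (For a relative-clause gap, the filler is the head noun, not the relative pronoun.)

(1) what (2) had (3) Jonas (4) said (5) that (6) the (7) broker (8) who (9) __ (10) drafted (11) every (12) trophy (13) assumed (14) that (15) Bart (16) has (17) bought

The marked gap is inside the relative clause, the subject of "drafted".
Its filler is the head noun "broker" (via "who"), at word 7.
(The other dependency links word 1 to a gap after word 17.)

7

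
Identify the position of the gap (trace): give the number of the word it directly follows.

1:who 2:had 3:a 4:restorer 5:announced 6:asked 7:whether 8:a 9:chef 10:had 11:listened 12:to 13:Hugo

5

The displaced element is "who" (word 1).
It is linked across 1 clause boundary (Ø).
It functions as the subject of "asked", so the gap sits immediately after word 5 ("announced").
Base order: A restorer had announced that who asked whether a chef had listened to Hugo.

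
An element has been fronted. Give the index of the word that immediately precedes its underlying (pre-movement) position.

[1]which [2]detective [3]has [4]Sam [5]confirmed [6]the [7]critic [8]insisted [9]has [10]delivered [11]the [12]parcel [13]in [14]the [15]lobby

The displaced element is "which detective" (word 2).
It is linked across 2 clause boundaries (Ø → Ø).
It functions as the subject of "delivered", so the gap sits immediately after word 8 ("insisted").
Base order: Sam has confirmed the critic insisted that which detective has delivered the parcel in the lobby.

8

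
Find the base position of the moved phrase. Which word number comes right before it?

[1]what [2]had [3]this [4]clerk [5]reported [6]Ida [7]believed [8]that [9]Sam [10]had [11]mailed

11

The displaced element is "what" (word 1).
It is linked across 2 clause boundaries (Ø → that).
It functions as the direct object of "mailed", so the gap sits immediately after word 11 ("mailed").
Base order: This clerk had reported Ida believed that Sam had mailed what.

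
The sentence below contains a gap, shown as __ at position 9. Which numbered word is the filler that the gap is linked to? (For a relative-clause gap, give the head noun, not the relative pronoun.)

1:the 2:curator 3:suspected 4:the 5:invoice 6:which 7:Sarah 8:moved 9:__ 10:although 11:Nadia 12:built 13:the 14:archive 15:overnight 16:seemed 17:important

The gap at 9 is the object of "moved", inside a relative clause.
The relative pronoun is "which" (word 6); it is bound by the head noun immediately before it.
Its filler is the head noun "invoice", at word 5.

5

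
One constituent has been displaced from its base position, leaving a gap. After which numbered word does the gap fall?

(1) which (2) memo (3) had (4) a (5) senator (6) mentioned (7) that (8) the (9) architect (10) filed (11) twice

The displaced element is "which memo" (word 2).
It is linked across 1 clause boundary (that).
It functions as the direct object of "filed", so the gap sits immediately after word 10 ("filed").
Base order: A senator had mentioned that the architect filed which memo twice.

10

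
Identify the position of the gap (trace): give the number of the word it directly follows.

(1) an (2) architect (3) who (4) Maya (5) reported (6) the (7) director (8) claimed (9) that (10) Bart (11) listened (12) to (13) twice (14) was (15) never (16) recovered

12

The displaced element is "an architect" (word 2).
It is linked across 2 clause boundaries (Ø → that).
It functions as the object of the preposition "to" of "listened", so the gap sits immediately after word 12 ("to").
Base order: Maya reported the director claimed that Bart listened to an architect twice.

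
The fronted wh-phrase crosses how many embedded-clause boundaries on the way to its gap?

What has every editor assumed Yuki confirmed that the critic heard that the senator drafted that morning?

"what" is extracted from the object of "drafted".
Boundaries crossed, outermost first: [Ø], [that], [that] — 3 in total.

3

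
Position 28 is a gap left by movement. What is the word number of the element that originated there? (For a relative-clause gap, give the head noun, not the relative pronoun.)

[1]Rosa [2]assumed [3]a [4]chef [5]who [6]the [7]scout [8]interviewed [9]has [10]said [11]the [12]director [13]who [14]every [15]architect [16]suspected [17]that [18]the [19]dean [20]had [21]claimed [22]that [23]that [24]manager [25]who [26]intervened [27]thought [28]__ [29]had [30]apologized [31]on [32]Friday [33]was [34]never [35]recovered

12

The gap at 28 is the subject of "apologized", inside a relative clause.
The relative pronoun is "who" (word 13); it is bound by the head noun immediately before it.
Its filler is the head noun "director", at word 12.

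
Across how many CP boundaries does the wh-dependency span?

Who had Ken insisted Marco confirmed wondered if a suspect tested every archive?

"who" is extracted from the subject of "wondered".
Boundaries crossed, outermost first: [Ø], [Ø] — 2 in total.

2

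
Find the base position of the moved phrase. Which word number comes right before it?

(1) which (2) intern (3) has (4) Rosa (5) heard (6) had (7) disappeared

The displaced element is "which intern" (word 2).
It is linked across 1 clause boundary (Ø).
It functions as the subject of "disappeared", so the gap sits immediately after word 5 ("heard").
Base order: Rosa has heard that which intern had disappeared.

5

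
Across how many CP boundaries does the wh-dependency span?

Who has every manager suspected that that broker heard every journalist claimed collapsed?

3

"who" is extracted from the subject of "collapsed".
Boundaries crossed, outermost first: [that], [Ø], [Ø] — 3 in total.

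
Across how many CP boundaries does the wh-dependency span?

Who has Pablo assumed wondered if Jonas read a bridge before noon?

1

"who" is extracted from the subject of "wondered".
Boundaries crossed, outermost first: [Ø] — 1 in total.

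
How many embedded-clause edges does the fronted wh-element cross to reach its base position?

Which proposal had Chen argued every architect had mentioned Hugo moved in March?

2

"which proposal" is extracted from the object of "moved".
Boundaries crossed, outermost first: [Ø], [Ø] — 2 in total.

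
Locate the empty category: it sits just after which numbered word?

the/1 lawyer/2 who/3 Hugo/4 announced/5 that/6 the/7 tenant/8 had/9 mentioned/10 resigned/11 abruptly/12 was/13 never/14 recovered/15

10

The displaced element is "the lawyer" (word 2).
It is linked across 2 clause boundaries (that → Ø).
It functions as the subject of "resigned", so the gap sits immediately after word 10 ("mentioned").
Base order: Hugo announced that the tenant had mentioned the lawyer resigned abruptly.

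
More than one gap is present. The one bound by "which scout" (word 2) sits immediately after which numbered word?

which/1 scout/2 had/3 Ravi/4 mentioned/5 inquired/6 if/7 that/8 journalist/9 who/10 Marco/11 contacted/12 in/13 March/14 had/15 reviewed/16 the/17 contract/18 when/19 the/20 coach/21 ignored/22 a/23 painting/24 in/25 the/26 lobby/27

5

The displaced element is "which scout" (word 2).
It is linked across 1 clause boundary (Ø).
It functions as the subject of "inquired", so the gap sits immediately after word 5 ("mentioned").
Base order: Ravi had mentioned that which scout inquired if that journalist who Marco contacted in March had reviewed the contract when the coach ignored a painting in the lobby.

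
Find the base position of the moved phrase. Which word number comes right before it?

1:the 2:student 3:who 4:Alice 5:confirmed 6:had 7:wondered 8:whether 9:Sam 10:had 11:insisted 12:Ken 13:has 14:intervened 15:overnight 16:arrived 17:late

The displaced element is "the student" (word 2).
It is linked across 1 clause boundary (Ø).
It functions as the subject of "wondered", so the gap sits immediately after word 5 ("confirmed").
Base order: Alice confirmed that the student had wondered whether Sam had insisted Ken has intervened overnight.

5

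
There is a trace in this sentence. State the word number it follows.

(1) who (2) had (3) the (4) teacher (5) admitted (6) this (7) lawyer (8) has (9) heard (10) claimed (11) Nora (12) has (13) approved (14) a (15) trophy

The displaced element is "who" (word 1).
It is linked across 2 clause boundaries (Ø → Ø).
It functions as the subject of "claimed", so the gap sits immediately after word 9 ("heard").
Base order: The teacher had admitted this lawyer has heard who claimed Nora has approved a trophy.

9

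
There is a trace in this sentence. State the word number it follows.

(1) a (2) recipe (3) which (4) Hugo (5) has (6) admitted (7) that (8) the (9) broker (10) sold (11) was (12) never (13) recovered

10

The displaced element is "a recipe" (word 2).
It is linked across 1 clause boundary (that).
It functions as the direct object of "sold", so the gap sits immediately after word 10 ("sold").
Base order: Hugo has admitted that the broker sold a recipe.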